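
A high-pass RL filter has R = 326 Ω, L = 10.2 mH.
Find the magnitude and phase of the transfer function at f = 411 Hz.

Step 1 — Angular frequency: ω = 2π·411 = 2582 rad/s.
Step 2 — Transfer function: H(jω) = jωL/(R + jωL).
Step 3 — Numerator jωL = j·26.34; denominator R + jωL = 326 + j26.34.
Step 4 — H = 0.006486 + j0.08027.
Step 5 — Magnitude: |H| = 0.08054 (-21.9 dB); phase: φ = 85.4°.

|H| = 0.08054 (-21.9 dB), φ = 85.4°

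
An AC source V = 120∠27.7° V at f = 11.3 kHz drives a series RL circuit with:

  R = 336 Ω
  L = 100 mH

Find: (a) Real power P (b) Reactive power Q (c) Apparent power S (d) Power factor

Step 1 — Angular frequency: ω = 2π·f = 2π·1.13e+04 = 7.1e+04 rad/s.
Step 2 — Component impedances:
  R: Z = R = 336 Ω
  L: Z = jωL = j·7.1e+04·0.1 = 0 + j7100 Ω
Step 3 — Series combination: Z_total = R + L = 336 + j7100 Ω = 7108∠87.3° Ω.
Step 4 — Source phasor: V = 120∠27.7° V = 106.2 + j55.78 V.
Step 5 — Current: I = V / Z = 0.008546 - j0.01456 A = 0.01688∠-59.6° A.
Step 6 — Complex power: S = V·I* = 0.09577 + j2.024 VA.
Step 7 — Real power: P = Re(S) = 0.09577 W.
Step 8 — Reactive power: Q = Im(S) = 2.024 VAR.
Step 9 — Apparent power: |S| = 2.026 VA.
Step 10 — Power factor: PF = P/|S| = 0.04727 (lagging).

(a) P = 0.09577 W  (b) Q = 2.024 VAR  (c) S = 2.026 VA  (d) PF = 0.04727 (lagging)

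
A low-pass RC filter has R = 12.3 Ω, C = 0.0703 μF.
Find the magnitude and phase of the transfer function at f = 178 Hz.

Step 1 — Angular frequency: ω = 2π·178 = 1118 rad/s.
Step 2 — Transfer function: H(jω) = 1/(1 + jωRC).
Step 3 — Denominator: 1 + jωRC = 1 + j·1118·12.3·7.03e-08 = 1 + j0.0009671.
Step 4 — H = 1 - j0.0009671.
Step 5 — Magnitude: |H| = 1 (-0.0 dB); phase: φ = -0.1°.

|H| = 1 (-0.0 dB), φ = -0.1°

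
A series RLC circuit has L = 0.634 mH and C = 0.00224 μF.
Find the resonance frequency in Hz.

Step 1 — Resonance condition Im(Z)=0 gives ω₀ = 1/√(LC).
Step 2 — ω₀ = 1/√(0.000634·2.24e-09) = 8.391e+05 rad/s.
Step 3 — f₀ = ω₀/(2π) = 1.336e+05 Hz.

f₀ = 1.336e+05 Hz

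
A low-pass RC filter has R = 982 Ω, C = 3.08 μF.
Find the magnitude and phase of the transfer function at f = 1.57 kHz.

Step 1 — Angular frequency: ω = 2π·1570 = 9865 rad/s.
Step 2 — Transfer function: H(jω) = 1/(1 + jωRC).
Step 3 — Denominator: 1 + jωRC = 1 + j·9865·982·3.08e-06 = 1 + j29.84.
Step 4 — H = 0.001122 - j0.03348.
Step 5 — Magnitude: |H| = 0.0335 (-29.5 dB); phase: φ = -88.1°.

|H| = 0.0335 (-29.5 dB), φ = -88.1°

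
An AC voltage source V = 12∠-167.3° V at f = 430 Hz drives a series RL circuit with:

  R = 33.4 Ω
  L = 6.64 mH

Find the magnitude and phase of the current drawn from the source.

Step 1 — Angular frequency: ω = 2π·f = 2π·430 = 2702 rad/s.
Step 2 — Component impedances:
  R: Z = R = 33.4 Ω
  L: Z = jωL = j·2702·0.00664 = 0 + j17.94 Ω
Step 3 — Series combination: Z_total = R + L = 33.4 + j17.94 Ω = 37.91∠28.2° Ω.
Step 4 — Source phasor: V = 12∠-167.3° V = -11.71 - j2.638 V.
Step 5 — Ohm's law: I = V / Z_total = (-11.71 - j2.638) / (33.4 + j17.94) = -0.3049 + j0.0848 A.
Step 6 — Convert to polar: |I| = 0.3165 A, ∠I = 164.5°.

I = 0.3165∠164.5° A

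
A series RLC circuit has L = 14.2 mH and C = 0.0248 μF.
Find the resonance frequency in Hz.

Step 1 — Resonance condition Im(Z)=0 gives ω₀ = 1/√(LC).
Step 2 — ω₀ = 1/√(0.0142·2.48e-08) = 5.329e+04 rad/s.
Step 3 — f₀ = ω₀/(2π) = 8481 Hz.

f₀ = 8481 Hz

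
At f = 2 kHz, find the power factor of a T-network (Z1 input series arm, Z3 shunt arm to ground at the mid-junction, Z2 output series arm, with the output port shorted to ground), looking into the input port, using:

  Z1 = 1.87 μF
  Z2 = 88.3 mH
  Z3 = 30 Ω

Step 1 — Angular frequency: ω = 2π·f = 2π·2000 = 1.257e+04 rad/s.
Step 2 — Component impedances:
  Z1: Z = 1/(jωC) = -j/(ω·C) = 0 - j42.55 Ω
  Z2: Z = jωL = j·1.257e+04·0.0883 = 0 + j1110 Ω
  Z3: Z = R = 30 Ω
Step 3 — With the output port shorted to ground, the output series arm Z2 runs from the junction to ground; the shunt arm Z3 also runs from the junction to ground. They appear in parallel: Z3 || Z2 = 29.98 + j0.8105 Ω.
Step 4 — Series with input arm Z1: Z_in = Z1 + (Z3 || Z2) = 29.98 - j41.74 Ω = 51.39∠-54.3° Ω.
Step 5 — Power factor: PF = cos(φ) = Re(Z)/|Z| = 29.978/51.393 = 0.5833.
Step 6 — Type: Im(Z) = -41.74 ⇒ leading (phase φ = -54.3°).

PF = 0.5833 (leading, φ = -54.3°)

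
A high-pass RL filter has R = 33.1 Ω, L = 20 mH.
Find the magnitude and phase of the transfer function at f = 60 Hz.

Step 1 — Angular frequency: ω = 2π·60 = 377 rad/s.
Step 2 — Transfer function: H(jω) = jωL/(R + jωL).
Step 3 — Numerator jωL = j·7.54; denominator R + jωL = 33.1 + j7.54.
Step 4 — H = 0.04933 + j0.2166.
Step 5 — Magnitude: |H| = 0.2221 (-13.1 dB); phase: φ = 77.2°.

|H| = 0.2221 (-13.1 dB), φ = 77.2°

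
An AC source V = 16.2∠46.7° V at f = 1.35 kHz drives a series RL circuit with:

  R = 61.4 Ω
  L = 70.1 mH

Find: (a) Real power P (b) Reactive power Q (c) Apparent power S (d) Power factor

Step 1 — Angular frequency: ω = 2π·f = 2π·1350 = 8482 rad/s.
Step 2 — Component impedances:
  R: Z = R = 61.4 Ω
  L: Z = jωL = j·8482·0.0701 = 0 + j594.6 Ω
Step 3 — Series combination: Z_total = R + L = 61.4 + j594.6 Ω = 597.8∠84.1° Ω.
Step 4 — Source phasor: V = 16.2∠46.7° V = 11.11 + j11.79 V.
Step 5 — Current: I = V / Z = 0.02153 - j0.01646 A = 0.0271∠-37.4° A.
Step 6 — Complex power: S = V·I* = 0.0451 + j0.4367 VA.
Step 7 — Real power: P = Re(S) = 0.0451 W.
Step 8 — Reactive power: Q = Im(S) = 0.4367 VAR.
Step 9 — Apparent power: |S| = 0.439 VA.
Step 10 — Power factor: PF = P/|S| = 0.1027 (lagging).

(a) P = 0.0451 W  (b) Q = 0.4367 VAR  (c) S = 0.439 VA  (d) PF = 0.1027 (lagging)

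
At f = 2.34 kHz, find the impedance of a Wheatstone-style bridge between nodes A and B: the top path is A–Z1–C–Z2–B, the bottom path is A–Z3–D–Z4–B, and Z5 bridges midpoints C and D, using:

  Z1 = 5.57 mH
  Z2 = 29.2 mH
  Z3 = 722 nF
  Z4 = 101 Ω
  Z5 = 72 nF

Step 1 — Angular frequency: ω = 2π·f = 2π·2340 = 1.47e+04 rad/s.
Step 2 — Component impedances:
  Z1: Z = jωL = j·1.47e+04·0.00557 = 0 + j81.89 Ω
  Z2: Z = jωL = j·1.47e+04·0.0292 = 0 + j429.3 Ω
  Z3: Z = 1/(jωC) = -j/(ω·C) = 0 - j94.2 Ω
  Z4: Z = R = 101 Ω
  Z5: Z = 1/(jωC) = -j/(ω·C) = 0 - j944.7 Ω
Step 3 — Bridge requires nodal analysis (the Z5 bridge couples midpoints C and D, so the two paths cannot be reduced to a simple series/parallel combination). Setting node B to ground and injecting 1 A at node A, the 3-node admittance system at A, C, D solves to V_A = Z_AB = 142.7 - j71.11 Ω = 159.4∠-26.5° Ω.

Z = 142.7 - j71.11 Ω = 159.4∠-26.5° Ω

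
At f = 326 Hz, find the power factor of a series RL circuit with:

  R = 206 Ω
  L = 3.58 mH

Step 1 — Angular frequency: ω = 2π·f = 2π·326 = 2048 rad/s.
Step 2 — Component impedances:
  R: Z = R = 206 Ω
  L: Z = jωL = j·2048·0.00358 = 0 + j7.333 Ω
Step 3 — Series combination: Z_total = R + L = 206 + j7.333 Ω = 206.1∠2.0° Ω.
Step 4 — Power factor: PF = cos(φ) = Re(Z)/|Z| = 206/206.13 = 0.9994.
Step 5 — Type: Im(Z) = 7.333 ⇒ lagging (phase φ = 2.0°).

PF = 0.9994 (lagging, φ = 2.0°)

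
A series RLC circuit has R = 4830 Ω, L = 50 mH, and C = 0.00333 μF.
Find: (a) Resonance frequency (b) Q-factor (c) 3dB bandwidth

Step 1 — Resonance condition Im(Z)=0 gives ω₀ = 1/√(LC).
Step 2 — ω₀ = 1/√(0.05·3.33e-09) = 7.75e+04 rad/s.
Step 3 — f₀ = ω₀/(2π) = 1.233e+04 Hz.
Step 4 — Series Q: Q = ω₀L/R = 7.75e+04·0.05/4830 = 0.8023.
Step 5 — 3dB bandwidth: Δω = ω₀/Q = 9.66e+04 rad/s; BW = Δω/(2π) = 1.537e+04 Hz.

(a) f₀ = 1.233e+04 Hz  (b) Q = 0.8023  (c) BW = 1.537e+04 Hz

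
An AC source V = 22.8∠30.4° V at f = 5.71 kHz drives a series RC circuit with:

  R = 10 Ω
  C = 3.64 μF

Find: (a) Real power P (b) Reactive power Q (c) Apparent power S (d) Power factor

Step 1 — Angular frequency: ω = 2π·f = 2π·5710 = 3.588e+04 rad/s.
Step 2 — Component impedances:
  R: Z = R = 10 Ω
  C: Z = 1/(jωC) = -j/(ω·C) = 0 - j7.657 Ω
Step 3 — Series combination: Z_total = R + C = 10 - j7.657 Ω = 12.6∠-37.4° Ω.
Step 4 — Source phasor: V = 22.8∠30.4° V = 19.67 + j11.54 V.
Step 5 — Current: I = V / Z = 0.6827 + j1.677 A = 1.81∠67.8° A.
Step 6 — Complex power: S = V·I* = 32.77 - j25.09 VA.
Step 7 — Real power: P = Re(S) = 32.77 W.
Step 8 — Reactive power: Q = Im(S) = -25.09 VAR.
Step 9 — Apparent power: |S| = 41.27 VA.
Step 10 — Power factor: PF = P/|S| = 0.794 (leading).

(a) P = 32.77 W  (b) Q = -25.09 VAR  (c) S = 41.27 VA  (d) PF = 0.794 (leading)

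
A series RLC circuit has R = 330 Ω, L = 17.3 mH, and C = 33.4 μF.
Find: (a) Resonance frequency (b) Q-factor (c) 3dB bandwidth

Step 1 — Resonance condition Im(Z)=0 gives ω₀ = 1/√(LC).
Step 2 — ω₀ = 1/√(0.0173·3.34e-05) = 1316 rad/s.
Step 3 — f₀ = ω₀/(2π) = 209.4 Hz.
Step 4 — Series Q: Q = ω₀L/R = 1316·0.0173/330 = 0.06897.
Step 5 — 3dB bandwidth: Δω = ω₀/Q = 1.908e+04 rad/s; BW = Δω/(2π) = 3036 Hz.

(a) f₀ = 209.4 Hz  (b) Q = 0.06897  (c) BW = 3036 Hz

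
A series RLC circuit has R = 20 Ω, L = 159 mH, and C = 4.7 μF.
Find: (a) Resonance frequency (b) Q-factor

Step 1 — Resonance condition Im(Z)=0 gives ω₀ = 1/√(LC).
Step 2 — ω₀ = 1/√(0.159·4.7e-06) = 1157 rad/s.
Step 3 — f₀ = ω₀/(2π) = 184.1 Hz.
Step 4 — Series Q: Q = ω₀L/R = 1157·0.159/20 = 9.196.

(a) f₀ = 184.1 Hz  (b) Q = 9.196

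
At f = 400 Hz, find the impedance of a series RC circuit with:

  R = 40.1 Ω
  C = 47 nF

Step 1 — Angular frequency: ω = 2π·f = 2π·400 = 2513 rad/s.
Step 2 — Component impedances:
  R: Z = R = 40.1 Ω
  C: Z = 1/(jωC) = -j/(ω·C) = 0 - j8466 Ω
Step 3 — Series combination: Z_total = R + C = 40.1 - j8466 Ω = 8466∠-89.7° Ω.

Z = 40.1 - j8466 Ω = 8466∠-89.7° Ω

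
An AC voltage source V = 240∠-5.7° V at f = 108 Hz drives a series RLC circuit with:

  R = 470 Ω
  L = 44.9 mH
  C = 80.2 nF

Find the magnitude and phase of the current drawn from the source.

Step 1 — Angular frequency: ω = 2π·f = 2π·108 = 678.6 rad/s.
Step 2 — Component impedances:
  R: Z = R = 470 Ω
  L: Z = jωL = j·678.6·0.0449 = 0 + j30.47 Ω
  C: Z = 1/(jωC) = -j/(ω·C) = 0 - j1.837e+04 Ω
Step 3 — Series combination: Z_total = R + L + C = 470 - j1.834e+04 Ω = 1.835e+04∠-88.5° Ω.
Step 4 — Source phasor: V = 240∠-5.7° V = 238.8 - j23.84 V.
Step 5 — Ohm's law: I = V / Z_total = (238.8 - j23.84) / (470 - j1.834e+04) = 0.001632 + j0.01298 A.
Step 6 — Convert to polar: |I| = 0.01308 A, ∠I = 82.8°.

I = 0.01308∠82.8° A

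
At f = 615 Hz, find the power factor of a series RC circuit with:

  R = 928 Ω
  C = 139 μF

Step 1 — Angular frequency: ω = 2π·f = 2π·615 = 3864 rad/s.
Step 2 — Component impedances:
  R: Z = R = 928 Ω
  C: Z = 1/(jωC) = -j/(ω·C) = 0 - j1.862 Ω
Step 3 — Series combination: Z_total = R + C = 928 - j1.862 Ω = 928∠-0.1° Ω.
Step 4 — Power factor: PF = cos(φ) = Re(Z)/|Z| = 928/928 = 1.
Step 5 — Type: Im(Z) = -1.862 ⇒ leading (phase φ = -0.1°).

PF = 1 (leading, φ = -0.1°)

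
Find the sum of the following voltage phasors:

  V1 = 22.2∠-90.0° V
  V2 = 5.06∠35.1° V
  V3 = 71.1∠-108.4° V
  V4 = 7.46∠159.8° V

Step 1 — Convert each phasor to rectangular form:
  V1 = 22.2·(cos(-90.0°) + j·sin(-90.0°)) = 0 - j22.2 V
  V2 = 5.06·(cos(35.1°) + j·sin(35.1°)) = 4.14 + j2.91 V
  V3 = 71.1·(cos(-108.4°) + j·sin(-108.4°)) = -22.44 - j67.47 V
  V4 = 7.46·(cos(159.8°) + j·sin(159.8°)) = -7.001 + j2.576 V
Step 2 — Sum components: V_total = -25.3 - j84.18 V.
Step 3 — Convert to polar: |V_total| = 87.9 V, ∠V_total = -106.7°.

V_total = 87.9∠-106.7° V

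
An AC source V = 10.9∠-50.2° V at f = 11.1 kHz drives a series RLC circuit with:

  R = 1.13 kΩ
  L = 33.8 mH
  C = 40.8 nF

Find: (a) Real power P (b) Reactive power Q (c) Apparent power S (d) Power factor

Step 1 — Angular frequency: ω = 2π·f = 2π·1.11e+04 = 6.974e+04 rad/s.
Step 2 — Component impedances:
  R: Z = R = 1130 Ω
  L: Z = jωL = j·6.974e+04·0.0338 = 0 + j2357 Ω
  C: Z = 1/(jωC) = -j/(ω·C) = 0 - j351.4 Ω
Step 3 — Series combination: Z_total = R + L + C = 1130 + j2006 Ω = 2302∠60.6° Ω.
Step 4 — Source phasor: V = 10.9∠-50.2° V = 6.977 - j8.374 V.
Step 5 — Current: I = V / Z = -0.001682 - j0.004426 A = 0.004734∠-110.8° A.
Step 6 — Complex power: S = V·I* = 0.02533 + j0.04496 VA.
Step 7 — Real power: P = Re(S) = 0.02533 W.
Step 8 — Reactive power: Q = Im(S) = 0.04496 VAR.
Step 9 — Apparent power: |S| = 0.05161 VA.
Step 10 — Power factor: PF = P/|S| = 0.4908 (lagging).

(a) P = 0.02533 W  (b) Q = 0.04496 VAR  (c) S = 0.05161 VA  (d) PF = 0.4908 (lagging)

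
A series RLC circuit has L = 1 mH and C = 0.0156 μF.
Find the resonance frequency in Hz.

Step 1 — Resonance condition Im(Z)=0 gives ω₀ = 1/√(LC).
Step 2 — ω₀ = 1/√(0.001·1.56e-08) = 2.532e+05 rad/s.
Step 3 — f₀ = ω₀/(2π) = 4.03e+04 Hz.

f₀ = 4.03e+04 Hz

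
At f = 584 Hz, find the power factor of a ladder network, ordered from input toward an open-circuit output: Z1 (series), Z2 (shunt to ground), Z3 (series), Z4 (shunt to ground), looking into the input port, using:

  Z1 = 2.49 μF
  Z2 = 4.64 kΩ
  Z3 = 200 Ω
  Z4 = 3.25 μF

Step 1 — Angular frequency: ω = 2π·f = 2π·584 = 3669 rad/s.
Step 2 — Component impedances:
  Z1: Z = 1/(jωC) = -j/(ω·C) = 0 - j109.4 Ω
  Z2: Z = R = 4640 Ω
  Z3: Z = R = 200 Ω
  Z4: Z = 1/(jωC) = -j/(ω·C) = 0 - j83.85 Ω
Step 3 — Ladder network (open output): work backward from the far end, alternating series and parallel combinations. Z_in = 193.1 - j186.5 Ω = 268.4∠-44.0° Ω.
Step 4 — Power factor: PF = cos(φ) = Re(Z)/|Z| = 193.07/268.43 = 0.7193.
Step 5 — Type: Im(Z) = -186.5 ⇒ leading (phase φ = -44.0°).

PF = 0.7193 (leading, φ = -44.0°)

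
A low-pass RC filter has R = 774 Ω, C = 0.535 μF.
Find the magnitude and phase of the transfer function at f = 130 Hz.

Step 1 — Angular frequency: ω = 2π·130 = 816.8 rad/s.
Step 2 — Transfer function: H(jω) = 1/(1 + jωRC).
Step 3 — Denominator: 1 + jωRC = 1 + j·816.8·774·5.35e-07 = 1 + j0.3382.
Step 4 — H = 0.8973 - j0.3035.
Step 5 — Magnitude: |H| = 0.9473 (-0.5 dB); phase: φ = -18.7°.

|H| = 0.9473 (-0.5 dB), φ = -18.7°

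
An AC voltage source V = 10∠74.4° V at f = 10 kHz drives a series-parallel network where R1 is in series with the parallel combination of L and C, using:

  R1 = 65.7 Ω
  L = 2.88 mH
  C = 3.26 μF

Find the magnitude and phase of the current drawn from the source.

Step 1 — Angular frequency: ω = 2π·f = 2π·1e+04 = 6.283e+04 rad/s.
Step 2 — Component impedances:
  R1: Z = R = 65.7 Ω
  L: Z = jωL = j·6.283e+04·0.00288 = 0 + j181 Ω
  C: Z = 1/(jωC) = -j/(ω·C) = 0 - j4.882 Ω
Step 3 — Parallel branch: L || C = 1/(1/L + 1/C) = 0 - j5.017 Ω.
Step 4 — Series with R1: Z_total = R1 + (L || C) = 65.7 - j5.017 Ω = 65.89∠-4.4° Ω.
Step 5 — Source phasor: V = 10∠74.4° V = 2.689 + j9.632 V.
Step 6 — Ohm's law: I = V / Z_total = (2.689 + j9.632) / (65.7 - j5.017) = 0.02956 + j0.1489 A.
Step 7 — Convert to polar: |I| = 0.1518 A, ∠I = 78.8°.

I = 0.1518∠78.8° A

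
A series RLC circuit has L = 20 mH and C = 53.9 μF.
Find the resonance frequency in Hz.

Step 1 — Resonance condition Im(Z)=0 gives ω₀ = 1/√(LC).
Step 2 — ω₀ = 1/√(0.02·5.39e-05) = 963.1 rad/s.
Step 3 — f₀ = ω₀/(2π) = 153.3 Hz.

f₀ = 153.3 Hz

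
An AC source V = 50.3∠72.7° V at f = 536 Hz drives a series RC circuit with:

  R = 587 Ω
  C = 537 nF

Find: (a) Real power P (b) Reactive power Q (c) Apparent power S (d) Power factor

Step 1 — Angular frequency: ω = 2π·f = 2π·536 = 3368 rad/s.
Step 2 — Component impedances:
  R: Z = R = 587 Ω
  C: Z = 1/(jωC) = -j/(ω·C) = 0 - j552.9 Ω
Step 3 — Series combination: Z_total = R + C = 587 - j552.9 Ω = 806.4∠-43.3° Ω.
Step 4 — Source phasor: V = 50.3∠72.7° V = 14.96 + j48.02 V.
Step 5 — Current: I = V / Z = -0.02733 + j0.05607 A = 0.06237∠116.0° A.
Step 6 — Complex power: S = V·I* = 2.284 - j2.151 VA.
Step 7 — Real power: P = Re(S) = 2.284 W.
Step 8 — Reactive power: Q = Im(S) = -2.151 VAR.
Step 9 — Apparent power: |S| = 3.137 VA.
Step 10 — Power factor: PF = P/|S| = 0.7279 (leading).

(a) P = 2.284 W  (b) Q = -2.151 VAR  (c) S = 3.137 VA  (d) PF = 0.7279 (leading)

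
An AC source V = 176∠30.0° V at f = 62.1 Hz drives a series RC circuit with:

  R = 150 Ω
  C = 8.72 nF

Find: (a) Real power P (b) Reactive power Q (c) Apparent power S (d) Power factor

Step 1 — Angular frequency: ω = 2π·f = 2π·62.1 = 390.2 rad/s.
Step 2 — Component impedances:
  R: Z = R = 150 Ω
  C: Z = 1/(jωC) = -j/(ω·C) = 0 - j2.939e+05 Ω
Step 3 — Series combination: Z_total = R + C = 150 - j2.939e+05 Ω = 2.939e+05∠-90.0° Ω.
Step 4 — Source phasor: V = 176∠30.0° V = 152.4 + j88 V.
Step 5 — Current: I = V / Z = -0.0002991 + j0.0005188 A = 0.0005988∠120.0° A.
Step 6 — Complex power: S = V·I* = 5.379e-05 - j0.1054 VA.
Step 7 — Real power: P = Re(S) = 5.379e-05 W.
Step 8 — Reactive power: Q = Im(S) = -0.1054 VAR.
Step 9 — Apparent power: |S| = 0.1054 VA.
Step 10 — Power factor: PF = P/|S| = 0.0005104 (leading).

(a) P = 5.379e-05 W  (b) Q = -0.1054 VAR  (c) S = 0.1054 VA  (d) PF = 0.0005104 (leading)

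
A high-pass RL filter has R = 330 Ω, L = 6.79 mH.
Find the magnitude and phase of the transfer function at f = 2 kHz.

Step 1 — Angular frequency: ω = 2π·2000 = 1.257e+04 rad/s.
Step 2 — Transfer function: H(jω) = jωL/(R + jωL).
Step 3 — Numerator jωL = j·85.33; denominator R + jωL = 330 + j85.33.
Step 4 — H = 0.06267 + j0.2424.
Step 5 — Magnitude: |H| = 0.2503 (-12.0 dB); phase: φ = 75.5°.

|H| = 0.2503 (-12.0 dB), φ = 75.5°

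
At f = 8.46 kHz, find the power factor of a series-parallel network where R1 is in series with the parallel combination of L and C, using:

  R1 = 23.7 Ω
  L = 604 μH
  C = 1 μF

Step 1 — Angular frequency: ω = 2π·f = 2π·8460 = 5.316e+04 rad/s.
Step 2 — Component impedances:
  R1: Z = R = 23.7 Ω
  L: Z = jωL = j·5.316e+04·0.000604 = 0 + j32.11 Ω
  C: Z = 1/(jωC) = -j/(ω·C) = 0 - j18.81 Ω
Step 3 — Parallel branch: L || C = 1/(1/L + 1/C) = 0 - j45.44 Ω.
Step 4 — Series with R1: Z_total = R1 + (L || C) = 23.7 - j45.44 Ω = 51.25∠-62.5° Ω.
Step 5 — Power factor: PF = cos(φ) = Re(Z)/|Z| = 23.7/51.246 = 0.4625.
Step 6 — Type: Im(Z) = -45.44 ⇒ leading (phase φ = -62.5°).

PF = 0.4625 (leading, φ = -62.5°)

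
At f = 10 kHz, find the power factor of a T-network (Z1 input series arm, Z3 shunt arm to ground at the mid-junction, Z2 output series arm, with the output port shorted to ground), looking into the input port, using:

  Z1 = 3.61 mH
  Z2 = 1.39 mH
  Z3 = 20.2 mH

Step 1 — Angular frequency: ω = 2π·f = 2π·1e+04 = 6.283e+04 rad/s.
Step 2 — Component impedances:
  Z1: Z = jωL = j·6.283e+04·0.00361 = 0 + j226.8 Ω
  Z2: Z = jωL = j·6.283e+04·0.00139 = 0 + j87.34 Ω
  Z3: Z = jωL = j·6.283e+04·0.0202 = 0 + j1269 Ω
Step 3 — With the output port shorted to ground, the output series arm Z2 runs from the junction to ground; the shunt arm Z3 also runs from the junction to ground. They appear in parallel: Z3 || Z2 = 0 + j81.71 Ω.
Step 4 — Series with input arm Z1: Z_in = Z1 + (Z3 || Z2) = 0 + j308.5 Ω = 308.5∠90.0° Ω.
Step 5 — Power factor: PF = cos(φ) = Re(Z)/|Z| = 0/308.5 = 0.
Step 6 — Type: Im(Z) = 308.5 ⇒ lagging (phase φ = 90.0°).

PF = 0 (lagging, φ = 90.0°)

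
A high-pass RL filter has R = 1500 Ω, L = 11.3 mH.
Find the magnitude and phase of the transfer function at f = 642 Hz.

Step 1 — Angular frequency: ω = 2π·642 = 4034 rad/s.
Step 2 — Transfer function: H(jω) = jωL/(R + jωL).
Step 3 — Numerator jωL = j·45.58; denominator R + jωL = 1500 + j45.58.
Step 4 — H = 0.0009226 + j0.03036.
Step 5 — Magnitude: |H| = 0.03037 (-30.3 dB); phase: φ = 88.3°.

|H| = 0.03037 (-30.3 dB), φ = 88.3°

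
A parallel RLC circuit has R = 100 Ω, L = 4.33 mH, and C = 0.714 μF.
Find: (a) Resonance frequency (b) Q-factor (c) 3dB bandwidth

Step 1 — Resonance: ω₀ = 1/√(LC) = 1/√(0.00433·7.14e-07) = 1.798e+04 rad/s.
Step 2 — f₀ = ω₀/(2π) = 2862 Hz.
Step 3 — Parallel Q: Q = R/(ω₀L) = 100/(1.798e+04·0.00433) = 1.284.
Step 4 — Bandwidth: Δω = ω₀/Q = 1.401e+04 rad/s; BW = Δω/(2π) = 2229 Hz.

(a) f₀ = 2862 Hz  (b) Q = 1.284  (c) BW = 2229 Hz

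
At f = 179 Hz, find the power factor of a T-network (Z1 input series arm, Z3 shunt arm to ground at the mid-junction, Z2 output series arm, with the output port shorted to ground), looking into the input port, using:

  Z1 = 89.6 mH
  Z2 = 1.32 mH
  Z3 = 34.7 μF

Step 1 — Angular frequency: ω = 2π·f = 2π·179 = 1125 rad/s.
Step 2 — Component impedances:
  Z1: Z = jωL = j·1125·0.0896 = 0 + j100.8 Ω
  Z2: Z = jωL = j·1125·0.00132 = 0 + j1.485 Ω
  Z3: Z = 1/(jωC) = -j/(ω·C) = 0 - j25.62 Ω
Step 3 — With the output port shorted to ground, the output series arm Z2 runs from the junction to ground; the shunt arm Z3 also runs from the junction to ground. They appear in parallel: Z3 || Z2 = 0 + j1.576 Ω.
Step 4 — Series with input arm Z1: Z_in = Z1 + (Z3 || Z2) = 0 + j102.3 Ω = 102.3∠90.0° Ω.
Step 5 — Power factor: PF = cos(φ) = Re(Z)/|Z| = 0/102.3 = 0.
Step 6 — Type: Im(Z) = 102.3 ⇒ lagging (phase φ = 90.0°).

PF = 0 (lagging, φ = 90.0°)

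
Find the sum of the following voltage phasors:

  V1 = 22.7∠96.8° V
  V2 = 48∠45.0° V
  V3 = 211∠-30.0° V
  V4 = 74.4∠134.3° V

Step 1 — Convert each phasor to rectangular form:
  V1 = 22.7·(cos(96.8°) + j·sin(96.8°)) = -2.688 + j22.54 V
  V2 = 48·(cos(45.0°) + j·sin(45.0°)) = 33.94 + j33.94 V
  V3 = 211·(cos(-30.0°) + j·sin(-30.0°)) = 182.7 - j105.5 V
  V4 = 74.4·(cos(134.3°) + j·sin(134.3°)) = -51.96 + j53.25 V
Step 2 — Sum components: V_total = 162 + j4.229 V.
Step 3 — Convert to polar: |V_total| = 162.1 V, ∠V_total = 1.5°.

V_total = 162.1∠1.5° V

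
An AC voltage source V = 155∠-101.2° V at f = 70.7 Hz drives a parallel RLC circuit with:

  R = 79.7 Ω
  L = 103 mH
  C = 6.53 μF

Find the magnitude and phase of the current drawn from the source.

Step 1 — Angular frequency: ω = 2π·f = 2π·70.7 = 444.2 rad/s.
Step 2 — Component impedances:
  R: Z = R = 79.7 Ω
  L: Z = jωL = j·444.2·0.103 = 0 + j45.75 Ω
  C: Z = 1/(jωC) = -j/(ω·C) = 0 - j344.7 Ω
Step 3 — Parallel combination: 1/Z_total = 1/R + 1/L + 1/C; Z_total = 24.28 + j36.68 Ω = 43.99∠56.5° Ω.
Step 4 — Source phasor: V = 155∠-101.2° V = -30.11 - j152 V.
Step 5 — Ohm's law: I = V / Z_total = (-30.11 - j152) / (24.28 + j36.68) = -3.26 - j1.337 A.
Step 6 — Convert to polar: |I| = 3.523 A, ∠I = -157.7°.

I = 3.523∠-157.7° A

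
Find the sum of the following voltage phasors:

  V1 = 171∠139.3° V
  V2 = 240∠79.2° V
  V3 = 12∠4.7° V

Step 1 — Convert each phasor to rectangular form:
  V1 = 171·(cos(139.3°) + j·sin(139.3°)) = -129.6 + j111.5 V
  V2 = 240·(cos(79.2°) + j·sin(79.2°)) = 44.97 + j235.7 V
  V3 = 12·(cos(4.7°) + j·sin(4.7°)) = 11.96 + j0.9833 V
Step 2 — Sum components: V_total = -72.71 + j348.2 V.
Step 3 — Convert to polar: |V_total| = 355.8 V, ∠V_total = 101.8°.

V_total = 355.8∠101.8° V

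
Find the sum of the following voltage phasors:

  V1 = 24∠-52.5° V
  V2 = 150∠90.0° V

Step 1 — Convert each phasor to rectangular form:
  V1 = 24·(cos(-52.5°) + j·sin(-52.5°)) = 14.61 - j19.04 V
  V2 = 150·(cos(90.0°) + j·sin(90.0°)) = 0 + j150 V
Step 2 — Sum components: V_total = 14.61 + j131 V.
Step 3 — Convert to polar: |V_total| = 131.8 V, ∠V_total = 83.6°.

V_total = 131.8∠83.6° V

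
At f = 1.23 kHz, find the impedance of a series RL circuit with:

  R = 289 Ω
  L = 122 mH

Step 1 — Angular frequency: ω = 2π·f = 2π·1230 = 7728 rad/s.
Step 2 — Component impedances:
  R: Z = R = 289 Ω
  L: Z = jωL = j·7728·0.122 = 0 + j942.9 Ω
Step 3 — Series combination: Z_total = R + L = 289 + j942.9 Ω = 986.2∠73.0° Ω.

Z = 289 + j942.9 Ω = 986.2∠73.0° Ω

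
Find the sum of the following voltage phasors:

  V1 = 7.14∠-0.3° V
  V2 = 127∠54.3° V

Step 1 — Convert each phasor to rectangular form:
  V1 = 7.14·(cos(-0.3°) + j·sin(-0.3°)) = 7.14 - j0.03738 V
  V2 = 127·(cos(54.3°) + j·sin(54.3°)) = 74.11 + j103.1 V
Step 2 — Sum components: V_total = 81.25 + j103.1 V.
Step 3 — Convert to polar: |V_total| = 131.3 V, ∠V_total = 51.8°.

V_total = 131.3∠51.8° V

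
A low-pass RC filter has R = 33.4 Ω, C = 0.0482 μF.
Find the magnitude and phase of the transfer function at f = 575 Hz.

Step 1 — Angular frequency: ω = 2π·575 = 3613 rad/s.
Step 2 — Transfer function: H(jω) = 1/(1 + jωRC).
Step 3 — Denominator: 1 + jωRC = 1 + j·3613·33.4·4.82e-08 = 1 + j0.005816.
Step 4 — H = 1 - j0.005816.
Step 5 — Magnitude: |H| = 1 (-0.0 dB); phase: φ = -0.3°.

|H| = 1 (-0.0 dB), φ = -0.3°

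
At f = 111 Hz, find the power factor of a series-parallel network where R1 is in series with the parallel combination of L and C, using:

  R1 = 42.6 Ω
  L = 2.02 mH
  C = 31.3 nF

Step 1 — Angular frequency: ω = 2π·f = 2π·111 = 697.4 rad/s.
Step 2 — Component impedances:
  R1: Z = R = 42.6 Ω
  L: Z = jωL = j·697.4·0.00202 = 0 + j1.409 Ω
  C: Z = 1/(jωC) = -j/(ω·C) = 0 - j4.581e+04 Ω
Step 3 — Parallel branch: L || C = 1/(1/L + 1/C) = 0 + j1.409 Ω.
Step 4 — Series with R1: Z_total = R1 + (L || C) = 42.6 + j1.409 Ω = 42.62∠1.9° Ω.
Step 5 — Power factor: PF = cos(φ) = Re(Z)/|Z| = 42.6/42.62 = 0.9995.
Step 6 — Type: Im(Z) = 1.409 ⇒ lagging (phase φ = 1.9°).

PF = 0.9995 (lagging, φ = 1.9°)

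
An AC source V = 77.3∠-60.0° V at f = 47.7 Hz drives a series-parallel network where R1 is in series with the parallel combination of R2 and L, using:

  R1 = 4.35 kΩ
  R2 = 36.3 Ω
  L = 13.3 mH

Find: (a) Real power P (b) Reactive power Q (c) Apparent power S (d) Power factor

Step 1 — Angular frequency: ω = 2π·f = 2π·47.7 = 299.7 rad/s.
Step 2 — Component impedances:
  R1: Z = R = 4350 Ω
  R2: Z = R = 36.3 Ω
  L: Z = jωL = j·299.7·0.0133 = 0 + j3.986 Ω
Step 3 — Parallel branch: R2 || L = 1/(1/R2 + 1/L) = 0.4325 + j3.939 Ω.
Step 4 — Series with R1: Z_total = R1 + (R2 || L) = 4350 + j3.939 Ω = 4350∠0.1° Ω.
Step 5 — Source phasor: V = 77.3∠-60.0° V = 38.65 - j66.94 V.
Step 6 — Current: I = V / Z = 0.00887 - j0.0154 A = 0.01777∠-60.1° A.
Step 7 — Complex power: S = V·I* = 1.373 + j0.001243 VA.
Step 8 — Real power: P = Re(S) = 1.373 W.
Step 9 — Reactive power: Q = Im(S) = 0.001243 VAR.
Step 10 — Apparent power: |S| = 1.373 VA.
Step 11 — Power factor: PF = P/|S| = 1 (lagging).

(a) P = 1.373 W  (b) Q = 0.001243 VAR  (c) S = 1.373 VA  (d) PF = 1 (lagging)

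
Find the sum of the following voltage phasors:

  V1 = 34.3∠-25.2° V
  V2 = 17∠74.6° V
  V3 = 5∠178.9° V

Step 1 — Convert each phasor to rectangular form:
  V1 = 34.3·(cos(-25.2°) + j·sin(-25.2°)) = 31.04 - j14.6 V
  V2 = 17·(cos(74.6°) + j·sin(74.6°)) = 4.514 + j16.39 V
  V3 = 5·(cos(178.9°) + j·sin(178.9°)) = -4.999 + j0.09599 V
Step 2 — Sum components: V_total = 30.55 + j1.881 V.
Step 3 — Convert to polar: |V_total| = 30.61 V, ∠V_total = 3.5°.

V_total = 30.61∠3.5° V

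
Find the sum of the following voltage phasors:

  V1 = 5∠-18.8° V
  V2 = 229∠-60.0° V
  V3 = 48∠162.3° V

Step 1 — Convert each phasor to rectangular form:
  V1 = 5·(cos(-18.8°) + j·sin(-18.8°)) = 4.733 - j1.611 V
  V2 = 229·(cos(-60.0°) + j·sin(-60.0°)) = 114.5 - j198.3 V
  V3 = 48·(cos(162.3°) + j·sin(162.3°)) = -45.73 + j14.59 V
Step 2 — Sum components: V_total = 73.51 - j185.3 V.
Step 3 — Convert to polar: |V_total| = 199.4 V, ∠V_total = -68.4°.

V_total = 199.4∠-68.4° V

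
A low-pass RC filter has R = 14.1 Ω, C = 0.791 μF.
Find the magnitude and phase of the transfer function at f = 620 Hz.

Step 1 — Angular frequency: ω = 2π·620 = 3896 rad/s.
Step 2 — Transfer function: H(jω) = 1/(1 + jωRC).
Step 3 — Denominator: 1 + jωRC = 1 + j·3896·14.1·7.91e-07 = 1 + j0.04345.
Step 4 — H = 0.9981 - j0.04337.
Step 5 — Magnitude: |H| = 0.9991 (-0.0 dB); phase: φ = -2.5°.

|H| = 0.9991 (-0.0 dB), φ = -2.5°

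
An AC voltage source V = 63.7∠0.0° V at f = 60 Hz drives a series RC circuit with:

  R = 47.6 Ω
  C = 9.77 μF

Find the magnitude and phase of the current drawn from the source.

Step 1 — Angular frequency: ω = 2π·f = 2π·60 = 377 rad/s.
Step 2 — Component impedances:
  R: Z = R = 47.6 Ω
  C: Z = 1/(jωC) = -j/(ω·C) = 0 - j271.5 Ω
Step 3 — Series combination: Z_total = R + C = 47.6 - j271.5 Ω = 275.6∠-80.1° Ω.
Step 4 — Source phasor: V = 63.7∠0.0° V = 63.7 V.
Step 5 — Ohm's law: I = V / Z_total = (63.7) / (47.6 - j271.5) = 0.03991 + j0.2276 A.
Step 6 — Convert to polar: |I| = 0.2311 A, ∠I = 80.1°.

I = 0.2311∠80.1° A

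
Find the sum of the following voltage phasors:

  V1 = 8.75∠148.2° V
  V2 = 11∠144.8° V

Step 1 — Convert each phasor to rectangular form:
  V1 = 8.75·(cos(148.2°) + j·sin(148.2°)) = -7.437 + j4.611 V
  V2 = 11·(cos(144.8°) + j·sin(144.8°)) = -8.989 + j6.341 V
Step 2 — Sum components: V_total = -16.43 + j10.95 V.
Step 3 — Convert to polar: |V_total| = 19.74 V, ∠V_total = 146.3°.

V_total = 19.74∠146.3° V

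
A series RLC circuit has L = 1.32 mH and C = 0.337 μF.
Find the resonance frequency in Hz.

Step 1 — Resonance condition Im(Z)=0 gives ω₀ = 1/√(LC).
Step 2 — ω₀ = 1/√(0.00132·3.37e-07) = 4.741e+04 rad/s.
Step 3 — f₀ = ω₀/(2π) = 7546 Hz.

f₀ = 7546 Hz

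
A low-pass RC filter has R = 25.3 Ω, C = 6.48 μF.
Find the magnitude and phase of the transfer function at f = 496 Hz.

Step 1 — Angular frequency: ω = 2π·496 = 3116 rad/s.
Step 2 — Transfer function: H(jω) = 1/(1 + jωRC).
Step 3 — Denominator: 1 + jωRC = 1 + j·3116·25.3·6.48e-06 = 1 + j0.5109.
Step 4 — H = 0.793 - j0.4052.
Step 5 — Magnitude: |H| = 0.8905 (-1.0 dB); phase: φ = -27.1°.

|H| = 0.8905 (-1.0 dB), φ = -27.1°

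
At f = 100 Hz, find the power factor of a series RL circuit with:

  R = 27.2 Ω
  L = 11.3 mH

Step 1 — Angular frequency: ω = 2π·f = 2π·100 = 628.3 rad/s.
Step 2 — Component impedances:
  R: Z = R = 27.2 Ω
  L: Z = jωL = j·628.3·0.0113 = 0 + j7.1 Ω
Step 3 — Series combination: Z_total = R + L = 27.2 + j7.1 Ω = 28.11∠14.6° Ω.
Step 4 — Power factor: PF = cos(φ) = Re(Z)/|Z| = 27.2/28.11 = 0.9676.
Step 5 — Type: Im(Z) = 7.1 ⇒ lagging (phase φ = 14.6°).

PF = 0.9676 (lagging, φ = 14.6°)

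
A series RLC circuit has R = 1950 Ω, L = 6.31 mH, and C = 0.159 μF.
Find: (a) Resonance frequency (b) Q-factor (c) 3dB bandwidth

Step 1 — Resonance: ω₀ = 1/√(LC) = 1/√(0.00631·1.59e-07) = 3.157e+04 rad/s.
Step 2 — f₀ = ω₀/(2π) = 5025 Hz.
Step 3 — Series Q: Q = ω₀L/R = 3.157e+04·0.00631/1950 = 0.1022.
Step 4 — Bandwidth: Δω = ω₀/Q = 3.09e+05 rad/s; BW = Δω/(2π) = 4.918e+04 Hz.

(a) f₀ = 5025 Hz  (b) Q = 0.1022  (c) BW = 4.918e+04 Hz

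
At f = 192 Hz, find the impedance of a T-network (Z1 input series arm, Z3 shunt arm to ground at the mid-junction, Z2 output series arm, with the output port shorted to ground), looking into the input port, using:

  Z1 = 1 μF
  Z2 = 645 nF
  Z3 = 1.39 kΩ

Step 1 — Angular frequency: ω = 2π·f = 2π·192 = 1206 rad/s.
Step 2 — Component impedances:
  Z1: Z = 1/(jωC) = -j/(ω·C) = 0 - j828.9 Ω
  Z2: Z = 1/(jωC) = -j/(ω·C) = 0 - j1285 Ω
  Z3: Z = R = 1390 Ω
Step 3 — With the output port shorted to ground, the output series arm Z2 runs from the junction to ground; the shunt arm Z3 also runs from the junction to ground. They appear in parallel: Z3 || Z2 = 640.6 - j692.9 Ω.
Step 4 — Series with input arm Z1: Z_in = Z1 + (Z3 || Z2) = 640.6 - j1522 Ω = 1651∠-67.2° Ω.

Z = 640.6 - j1522 Ω = 1651∠-67.2° Ω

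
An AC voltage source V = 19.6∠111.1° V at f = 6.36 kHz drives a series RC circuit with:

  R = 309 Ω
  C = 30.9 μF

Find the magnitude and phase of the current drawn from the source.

Step 1 — Angular frequency: ω = 2π·f = 2π·6360 = 3.996e+04 rad/s.
Step 2 — Component impedances:
  R: Z = R = 309 Ω
  C: Z = 1/(jωC) = -j/(ω·C) = 0 - j0.8098 Ω
Step 3 — Series combination: Z_total = R + C = 309 - j0.8098 Ω = 309∠-0.2° Ω.
Step 4 — Source phasor: V = 19.6∠111.1° V = -7.056 + j18.29 V.
Step 5 — Ohm's law: I = V / Z_total = (-7.056 + j18.29) / (309 - j0.8098) = -0.02299 + j0.05912 A.
Step 6 — Convert to polar: |I| = 0.06343 A, ∠I = 111.3°.

I = 0.06343∠111.3° A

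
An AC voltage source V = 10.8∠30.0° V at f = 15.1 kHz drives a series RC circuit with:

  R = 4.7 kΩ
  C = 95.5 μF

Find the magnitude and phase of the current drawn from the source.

Step 1 — Angular frequency: ω = 2π·f = 2π·1.51e+04 = 9.488e+04 rad/s.
Step 2 — Component impedances:
  R: Z = R = 4700 Ω
  C: Z = 1/(jωC) = -j/(ω·C) = 0 - j0.1104 Ω
Step 3 — Series combination: Z_total = R + C = 4700 - j0.1104 Ω = 4700∠-0.0° Ω.
Step 4 — Source phasor: V = 10.8∠30.0° V = 9.353 + j5.4 V.
Step 5 — Ohm's law: I = V / Z_total = (9.353 + j5.4) / (4700 - j0.1104) = 0.00199 + j0.001149 A.
Step 6 — Convert to polar: |I| = 0.002298 A, ∠I = 30.0°.

I = 0.002298∠30.0° A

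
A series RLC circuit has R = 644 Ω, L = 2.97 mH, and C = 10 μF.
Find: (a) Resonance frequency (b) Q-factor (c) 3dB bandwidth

Step 1 — Resonance: ω₀ = 1/√(LC) = 1/√(0.00297·1e-05) = 5803 rad/s.
Step 2 — f₀ = ω₀/(2π) = 923.5 Hz.
Step 3 — Series Q: Q = ω₀L/R = 5803·0.00297/644 = 0.02676.
Step 4 — Bandwidth: Δω = ω₀/Q = 2.168e+05 rad/s; BW = Δω/(2π) = 3.451e+04 Hz.

(a) f₀ = 923.5 Hz  (b) Q = 0.02676  (c) BW = 3.451e+04 Hz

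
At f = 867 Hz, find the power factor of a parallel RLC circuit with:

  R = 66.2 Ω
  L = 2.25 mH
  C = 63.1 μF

Step 1 — Angular frequency: ω = 2π·f = 2π·867 = 5448 rad/s.
Step 2 — Component impedances:
  R: Z = R = 66.2 Ω
  L: Z = jωL = j·5448·0.00225 = 0 + j12.26 Ω
  C: Z = 1/(jωC) = -j/(ω·C) = 0 - j2.909 Ω
Step 3 — Parallel combination: 1/Z_total = 1/R + 1/L + 1/C; Z_total = 0.2191 - j3.802 Ω = 3.808∠-86.7° Ω.
Step 4 — Power factor: PF = cos(φ) = Re(Z)/|Z| = 0.21908/3.8083 = 0.05753.
Step 5 — Type: Im(Z) = -3.802 ⇒ leading (phase φ = -86.7°).

PF = 0.05753 (leading, φ = -86.7°)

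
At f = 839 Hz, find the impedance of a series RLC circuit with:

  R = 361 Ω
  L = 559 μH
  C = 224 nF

Step 1 — Angular frequency: ω = 2π·f = 2π·839 = 5272 rad/s.
Step 2 — Component impedances:
  R: Z = R = 361 Ω
  L: Z = jωL = j·5272·0.000559 = 0 + j2.947 Ω
  C: Z = 1/(jωC) = -j/(ω·C) = 0 - j846.9 Ω
Step 3 — Series combination: Z_total = R + L + C = 361 - j843.9 Ω = 917.9∠-66.8° Ω.

Z = 361 - j843.9 Ω = 917.9∠-66.8° Ω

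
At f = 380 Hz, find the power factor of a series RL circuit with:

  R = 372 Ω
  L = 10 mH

Step 1 — Angular frequency: ω = 2π·f = 2π·380 = 2388 rad/s.
Step 2 — Component impedances:
  R: Z = R = 372 Ω
  L: Z = jωL = j·2388·0.01 = 0 + j23.88 Ω
Step 3 — Series combination: Z_total = R + L = 372 + j23.88 Ω = 372.8∠3.7° Ω.
Step 4 — Power factor: PF = cos(φ) = Re(Z)/|Z| = 372/372.8 = 0.9979.
Step 5 — Type: Im(Z) = 23.88 ⇒ lagging (phase φ = 3.7°).

PF = 0.9979 (lagging, φ = 3.7°)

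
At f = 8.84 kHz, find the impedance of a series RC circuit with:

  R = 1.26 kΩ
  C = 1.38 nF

Step 1 — Angular frequency: ω = 2π·f = 2π·8840 = 5.554e+04 rad/s.
Step 2 — Component impedances:
  R: Z = R = 1260 Ω
  C: Z = 1/(jωC) = -j/(ω·C) = 0 - j1.305e+04 Ω
Step 3 — Series combination: Z_total = R + C = 1260 - j1.305e+04 Ω = 1.311e+04∠-84.5° Ω.

Z = 1260 - j1.305e+04 Ω = 1.311e+04∠-84.5° Ω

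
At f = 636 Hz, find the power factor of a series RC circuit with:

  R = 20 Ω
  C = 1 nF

Step 1 — Angular frequency: ω = 2π·f = 2π·636 = 3996 rad/s.
Step 2 — Component impedances:
  R: Z = R = 20 Ω
  C: Z = 1/(jωC) = -j/(ω·C) = 0 - j2.502e+05 Ω
Step 3 — Series combination: Z_total = R + C = 20 - j2.502e+05 Ω = 2.502e+05∠-90.0° Ω.
Step 4 — Power factor: PF = cos(φ) = Re(Z)/|Z| = 20/2.5024e+05 = 7.992e-05.
Step 5 — Type: Im(Z) = -2.502e+05 ⇒ leading (phase φ = -90.0°).

PF = 7.992e-05 (leading, φ = -90.0°)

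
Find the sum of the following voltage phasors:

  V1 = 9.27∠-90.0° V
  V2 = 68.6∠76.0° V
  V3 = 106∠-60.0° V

Step 1 — Convert each phasor to rectangular form:
  V1 = 9.27·(cos(-90.0°) + j·sin(-90.0°)) = 0 - j9.27 V
  V2 = 68.6·(cos(76.0°) + j·sin(76.0°)) = 16.6 + j66.56 V
  V3 = 106·(cos(-60.0°) + j·sin(-60.0°)) = 53 - j91.8 V
Step 2 — Sum components: V_total = 69.6 - j34.51 V.
Step 3 — Convert to polar: |V_total| = 77.68 V, ∠V_total = -26.4°.

V_total = 77.68∠-26.4° V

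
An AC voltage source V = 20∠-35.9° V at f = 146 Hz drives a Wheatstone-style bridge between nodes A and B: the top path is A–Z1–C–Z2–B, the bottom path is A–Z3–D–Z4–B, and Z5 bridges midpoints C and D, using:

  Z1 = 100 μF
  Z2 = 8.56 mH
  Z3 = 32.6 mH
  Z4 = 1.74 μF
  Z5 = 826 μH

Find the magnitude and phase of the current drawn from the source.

Step 1 — Angular frequency: ω = 2π·f = 2π·146 = 917.3 rad/s.
Step 2 — Component impedances:
  Z1: Z = 1/(jωC) = -j/(ω·C) = 0 - j10.9 Ω
  Z2: Z = jωL = j·917.3·0.00856 = 0 + j7.852 Ω
  Z3: Z = jωL = j·917.3·0.0326 = 0 + j29.91 Ω
  Z4: Z = 1/(jωC) = -j/(ω·C) = 0 - j626.5 Ω
  Z5: Z = jωL = j·917.3·0.000826 = 0 + j0.7577 Ω
Step 3 — Bridge requires nodal analysis (the Z5 bridge couples midpoints C and D, so the two paths cannot be reduced to a simple series/parallel combination). Setting node B to ground and injecting 1 A at node A, the 3-node admittance system at A, C, D solves to V_A = Z_AB = 0 - j8.972 Ω = 8.972∠-90.0° Ω.
Step 4 — Source phasor: V = 20∠-35.9° V = 16.2 - j11.73 V.
Step 5 — Ohm's law: I = V / Z_total = (16.2 - j11.73) / (0 - j8.972) = 1.307 + j1.806 A.
Step 6 — Convert to polar: |I| = 2.229 A, ∠I = 54.1°.

I = 2.229∠54.1° A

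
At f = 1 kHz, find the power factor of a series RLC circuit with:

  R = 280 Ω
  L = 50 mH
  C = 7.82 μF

Step 1 — Angular frequency: ω = 2π·f = 2π·1000 = 6283 rad/s.
Step 2 — Component impedances:
  R: Z = R = 280 Ω
  L: Z = jωL = j·6283·0.05 = 0 + j314.2 Ω
  C: Z = 1/(jωC) = -j/(ω·C) = 0 - j20.35 Ω
Step 3 — Series combination: Z_total = R + L + C = 280 + j293.8 Ω = 405.9∠46.4° Ω.
Step 4 — Power factor: PF = cos(φ) = Re(Z)/|Z| = 280/405.86 = 0.6899.
Step 5 — Type: Im(Z) = 293.8 ⇒ lagging (phase φ = 46.4°).

PF = 0.6899 (lagging, φ = 46.4°)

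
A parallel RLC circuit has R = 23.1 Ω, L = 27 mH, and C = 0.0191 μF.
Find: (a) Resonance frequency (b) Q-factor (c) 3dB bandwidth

Step 1 — Resonance: ω₀ = 1/√(LC) = 1/√(0.027·1.91e-08) = 4.404e+04 rad/s.
Step 2 — f₀ = ω₀/(2π) = 7008 Hz.
Step 3 — Parallel Q: Q = R/(ω₀L) = 23.1/(4.404e+04·0.027) = 0.01943.
Step 4 — Bandwidth: Δω = ω₀/Q = 2.266e+06 rad/s; BW = Δω/(2π) = 3.607e+05 Hz.

(a) f₀ = 7008 Hz  (b) Q = 0.01943  (c) BW = 3.607e+05 Hz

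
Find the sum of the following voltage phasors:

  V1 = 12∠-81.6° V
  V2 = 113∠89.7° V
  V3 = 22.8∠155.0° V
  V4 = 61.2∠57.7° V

Step 1 — Convert each phasor to rectangular form:
  V1 = 12·(cos(-81.6°) + j·sin(-81.6°)) = 1.753 - j11.87 V
  V2 = 113·(cos(89.7°) + j·sin(89.7°)) = 0.5917 + j113 V
  V3 = 22.8·(cos(155.0°) + j·sin(155.0°)) = -20.66 + j9.636 V
  V4 = 61.2·(cos(57.7°) + j·sin(57.7°)) = 32.7 + j51.73 V
Step 2 — Sum components: V_total = 14.38 + j162.5 V.
Step 3 — Convert to polar: |V_total| = 163.1 V, ∠V_total = 84.9°.

V_total = 163.1∠84.9° V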